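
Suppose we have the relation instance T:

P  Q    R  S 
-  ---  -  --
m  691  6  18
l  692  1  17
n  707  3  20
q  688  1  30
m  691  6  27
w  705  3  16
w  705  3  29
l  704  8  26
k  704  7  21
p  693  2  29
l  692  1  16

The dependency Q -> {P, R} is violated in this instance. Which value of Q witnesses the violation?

Q=691: 2 rows → {P,R} = (m, 6), (m, 6) ✓
Q=692: 2 rows → {P,R} = (l, 1), (l, 1) ✓
Q=707: 1 row → {P,R} = (n, 3) ✓
Q=688: 1 row → {P,R} = (q, 1) ✓
Q=705: 2 rows → {P,R} = (w, 3), (w, 3) ✓
Q=704: 2 rows → {P,R} takes values {(l, 8), (k, 7)} — violation
Q=693: 1 row → {P,R} = (p, 2) ✓
The only Q value with inconsistent RHS is Q=704.

704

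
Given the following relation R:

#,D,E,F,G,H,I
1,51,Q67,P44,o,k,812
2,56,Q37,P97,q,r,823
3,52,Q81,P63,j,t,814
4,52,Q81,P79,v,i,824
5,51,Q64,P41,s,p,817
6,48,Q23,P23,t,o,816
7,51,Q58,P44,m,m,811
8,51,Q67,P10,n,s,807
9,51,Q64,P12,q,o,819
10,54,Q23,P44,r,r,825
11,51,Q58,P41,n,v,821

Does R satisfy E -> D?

E=Q67: rows 1, 8 → D = 51, 51 ✓
E=Q37: row 2 → D = 56 ✓
E=Q81: rows 3, 4 → D = 52, 52 ✓
E=Q64: rows 5, 9 → D = 51, 51 ✓
E=Q23: rows 6, 10 → D takes values {48, 54} — violation
E=Q58: rows 7, 11 → D = 51, 51 ✓
Two rows agree on E but differ on D, so E -> D does not hold.

No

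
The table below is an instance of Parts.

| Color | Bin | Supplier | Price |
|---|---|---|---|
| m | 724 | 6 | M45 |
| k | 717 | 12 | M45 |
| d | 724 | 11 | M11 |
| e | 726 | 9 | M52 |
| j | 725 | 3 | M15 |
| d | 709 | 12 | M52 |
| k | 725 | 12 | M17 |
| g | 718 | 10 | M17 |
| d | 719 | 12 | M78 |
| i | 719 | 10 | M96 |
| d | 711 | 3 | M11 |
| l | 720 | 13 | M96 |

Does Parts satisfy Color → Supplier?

Color=m: 1 row → Supplier = 6 ✓
Color=k: 2 rows → Supplier = 12, 12 ✓
Color=d: 4 rows → Supplier takes values {11, 12, 3} — violation
Color=e: 1 row → Supplier = 9 ✓
Color=j: 1 row → Supplier = 3 ✓
Color=g: 1 row → Supplier = 10 ✓
Color=i: 1 row → Supplier = 10 ✓
Color=l: 1 row → Supplier = 13 ✓
Two rows agree on Color but differ on Supplier, so Color → Supplier does not hold.

No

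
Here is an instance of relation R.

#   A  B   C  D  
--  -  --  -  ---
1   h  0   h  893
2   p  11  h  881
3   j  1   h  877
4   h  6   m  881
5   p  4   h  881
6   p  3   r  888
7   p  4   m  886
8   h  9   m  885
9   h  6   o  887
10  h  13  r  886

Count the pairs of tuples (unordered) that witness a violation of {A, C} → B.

(A=p, C=h): violating pairs (2,5) — 1 pair.
(A=h, C=m): violating pairs (4,8) — 1 pair.

2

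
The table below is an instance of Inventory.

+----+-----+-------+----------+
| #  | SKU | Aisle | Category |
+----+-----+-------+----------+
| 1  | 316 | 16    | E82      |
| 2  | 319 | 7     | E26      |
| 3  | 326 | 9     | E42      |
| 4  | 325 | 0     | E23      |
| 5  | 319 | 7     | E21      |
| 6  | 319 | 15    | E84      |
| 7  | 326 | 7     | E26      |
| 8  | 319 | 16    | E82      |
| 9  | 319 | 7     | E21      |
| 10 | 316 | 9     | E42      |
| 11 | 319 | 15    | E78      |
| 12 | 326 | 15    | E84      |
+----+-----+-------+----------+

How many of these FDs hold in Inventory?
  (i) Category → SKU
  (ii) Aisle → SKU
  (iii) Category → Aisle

1

(i) Category → SKU: Category=E82: rows 1, 8 → SKU takes values {316, 319} — violation; Category=E26: rows 2, 7 → SKU takes values {319, 326} — violation; Category=E42: rows 3, 10 → SKU takes values {326, 316} — violation; Category=E84: rows 6, 12 → SKU takes values {319, 326} — violation — fails.
(ii) Aisle → SKU: Aisle=16: rows 1, 8 → SKU takes values {316, 319} — violation; Aisle=7: rows 2, 5, 7, 9 → SKU takes values {319, 326} — violation; Aisle=9: rows 3, 10 → SKU takes values {326, 316} — violation; Aisle=15: rows 6, 11, 12 → SKU takes values {319, 326} — violation — fails.
(iii) Category → Aisle: every LHS value maps to a single RHS value — holds.
1 of the 3 dependencies holds.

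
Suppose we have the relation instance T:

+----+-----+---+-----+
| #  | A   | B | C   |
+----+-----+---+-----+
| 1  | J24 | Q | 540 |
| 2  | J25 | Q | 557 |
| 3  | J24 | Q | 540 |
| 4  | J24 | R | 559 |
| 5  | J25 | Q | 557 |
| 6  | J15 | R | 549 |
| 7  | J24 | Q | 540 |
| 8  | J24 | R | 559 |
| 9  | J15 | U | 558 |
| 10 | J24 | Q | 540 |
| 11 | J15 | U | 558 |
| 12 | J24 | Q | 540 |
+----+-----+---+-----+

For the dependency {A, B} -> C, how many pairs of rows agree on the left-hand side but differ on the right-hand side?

(A=J24, B=Q): all 5 rows agree on C — 0 pairs.
(A=J25, B=Q): all 2 rows agree on C — 0 pairs.
(A=J24, B=R): all 2 rows agree on C — 0 pairs.
(A=J15, B=U): all 2 rows agree on C — 0 pairs.

0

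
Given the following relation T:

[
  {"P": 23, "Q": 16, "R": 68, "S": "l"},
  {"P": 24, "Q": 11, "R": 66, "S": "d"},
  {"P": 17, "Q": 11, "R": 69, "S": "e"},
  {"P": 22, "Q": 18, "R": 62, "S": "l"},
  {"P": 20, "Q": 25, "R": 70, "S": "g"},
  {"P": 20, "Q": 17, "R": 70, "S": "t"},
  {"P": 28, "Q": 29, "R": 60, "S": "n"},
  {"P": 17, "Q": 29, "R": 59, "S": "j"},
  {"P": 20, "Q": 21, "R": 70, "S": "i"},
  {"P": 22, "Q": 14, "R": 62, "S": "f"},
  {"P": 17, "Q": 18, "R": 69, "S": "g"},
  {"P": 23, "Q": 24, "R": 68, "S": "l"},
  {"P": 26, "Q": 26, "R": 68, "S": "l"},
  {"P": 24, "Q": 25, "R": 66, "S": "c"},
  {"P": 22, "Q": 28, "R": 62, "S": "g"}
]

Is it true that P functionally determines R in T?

P=23: 2 rows → R = 68, 68 ✓
P=24: 2 rows → R = 66, 66 ✓
P=17: 3 rows → R takes values {69, 59} — violation
P=22: 3 rows → R = 62, 62, 62 ✓
P=20: 3 rows → R = 70, 70, 70 ✓
P=28: 1 row → R = 60 ✓
P=26: 1 row → R = 68 ✓
Two rows agree on P but differ on R, so P -> R does not hold.

No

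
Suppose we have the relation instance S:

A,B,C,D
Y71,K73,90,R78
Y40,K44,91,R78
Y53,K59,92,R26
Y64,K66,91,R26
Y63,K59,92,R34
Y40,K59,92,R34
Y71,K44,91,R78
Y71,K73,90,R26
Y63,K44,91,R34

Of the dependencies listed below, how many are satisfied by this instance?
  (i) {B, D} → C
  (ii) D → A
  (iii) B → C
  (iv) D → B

2

(i) {B, D} → C: every LHS value maps to a single RHS value — holds.
(ii) D → A: D=R78: 3 rows → A takes values {Y71, Y40} — violation; D=R26: 3 rows → A takes values {Y53, Y64, Y71} — violation; D=R34: 3 rows → A takes values {Y63, Y40} — violation — fails.
(iii) B → C: every LHS value maps to a single RHS value — holds.
(iv) D → B: D=R78: 3 rows → B takes values {K73, K44} — violation; D=R26: 3 rows → B takes values {K59, K66, K73} — violation; D=R34: 3 rows → B takes values {K59, K44} — violation — fails.
2 of the 4 dependencies hold.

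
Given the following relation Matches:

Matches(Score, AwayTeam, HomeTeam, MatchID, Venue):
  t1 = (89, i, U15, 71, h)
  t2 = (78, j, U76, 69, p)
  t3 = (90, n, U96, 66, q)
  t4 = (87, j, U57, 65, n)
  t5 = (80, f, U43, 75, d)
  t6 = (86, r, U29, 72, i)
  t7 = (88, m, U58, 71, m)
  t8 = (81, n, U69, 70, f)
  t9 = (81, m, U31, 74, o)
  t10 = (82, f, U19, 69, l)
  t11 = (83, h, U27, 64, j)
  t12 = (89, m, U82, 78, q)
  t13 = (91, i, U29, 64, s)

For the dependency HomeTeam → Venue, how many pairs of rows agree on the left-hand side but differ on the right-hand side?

1

HomeTeam=U29: violating pairs (6,13) — 1 pair.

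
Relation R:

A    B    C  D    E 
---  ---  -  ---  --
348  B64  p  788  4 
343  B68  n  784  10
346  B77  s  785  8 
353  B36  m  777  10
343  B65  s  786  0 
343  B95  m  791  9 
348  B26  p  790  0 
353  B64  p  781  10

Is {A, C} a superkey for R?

No

Two distinct rows share (A=348, C=p), so {A, C} does not determine every attribute — not a superkey.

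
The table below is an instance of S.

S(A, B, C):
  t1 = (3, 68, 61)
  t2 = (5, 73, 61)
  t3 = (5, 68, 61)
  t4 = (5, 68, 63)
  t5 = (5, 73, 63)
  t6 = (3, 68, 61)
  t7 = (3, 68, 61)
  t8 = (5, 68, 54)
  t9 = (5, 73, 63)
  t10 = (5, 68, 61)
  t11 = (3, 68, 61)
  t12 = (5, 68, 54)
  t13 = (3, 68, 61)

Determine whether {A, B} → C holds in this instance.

(A=3, B=68): rows 1, 6, 7, 11, 13 → C = 61, 61, 61, 61, 61 ✓
(A=5, B=73): rows 2, 5, 9 → C takes values {61, 63} — violation
(A=5, B=68): rows 3, 4, 8, 10, 12 → C takes values {61, 63, 54} — violation
Two rows agree on {A, B} but differ on C, so {A, B} → C does not hold.

No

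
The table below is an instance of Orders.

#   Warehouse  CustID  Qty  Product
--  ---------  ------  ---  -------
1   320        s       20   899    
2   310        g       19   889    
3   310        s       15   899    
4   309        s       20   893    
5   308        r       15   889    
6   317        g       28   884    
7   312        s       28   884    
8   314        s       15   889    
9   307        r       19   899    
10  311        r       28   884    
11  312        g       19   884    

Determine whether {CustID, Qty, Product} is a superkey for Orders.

Yes

All 11 rows have distinct {CustID, Qty, Product} values, so {CustID, Qty, Product} → (all attributes) holds and {CustID, Qty, Product} is a superkey.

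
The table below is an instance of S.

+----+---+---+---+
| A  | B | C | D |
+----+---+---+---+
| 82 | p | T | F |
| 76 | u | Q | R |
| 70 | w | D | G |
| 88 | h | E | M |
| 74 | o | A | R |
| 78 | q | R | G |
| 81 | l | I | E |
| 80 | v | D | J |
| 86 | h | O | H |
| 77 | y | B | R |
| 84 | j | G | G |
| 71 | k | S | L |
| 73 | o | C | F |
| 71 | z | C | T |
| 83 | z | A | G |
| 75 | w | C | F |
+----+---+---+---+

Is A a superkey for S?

Two distinct rows share A=71, so A does not determine every attribute — not a superkey.

No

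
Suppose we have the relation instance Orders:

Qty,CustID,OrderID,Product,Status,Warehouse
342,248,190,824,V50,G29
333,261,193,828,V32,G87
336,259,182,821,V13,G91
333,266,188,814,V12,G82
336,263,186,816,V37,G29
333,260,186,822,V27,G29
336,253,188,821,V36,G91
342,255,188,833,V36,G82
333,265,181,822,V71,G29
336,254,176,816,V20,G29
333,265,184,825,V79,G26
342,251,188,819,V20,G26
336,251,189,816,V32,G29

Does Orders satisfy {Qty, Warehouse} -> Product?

(Qty=342, Warehouse=G29): 1 row → Product = 824 ✓
(Qty=333, Warehouse=G87): 1 row → Product = 828 ✓
(Qty=336, Warehouse=G91): 2 rows → Product = 821, 821 ✓
(Qty=333, Warehouse=G82): 1 row → Product = 814 ✓
(Qty=336, Warehouse=G29): 3 rows → Product = 816, 816, 816 ✓
(Qty=333, Warehouse=G29): 2 rows → Product = 822, 822 ✓
(Qty=342, Warehouse=G82): 1 row → Product = 833 ✓
(Qty=333, Warehouse=G26): 1 row → Product = 825 ✓
(Qty=342, Warehouse=G26): 1 row → Product = 819 ✓
Every {Qty, Warehouse} value is associated with a single Product value, so {Qty, Warehouse} -> Product holds.

Yes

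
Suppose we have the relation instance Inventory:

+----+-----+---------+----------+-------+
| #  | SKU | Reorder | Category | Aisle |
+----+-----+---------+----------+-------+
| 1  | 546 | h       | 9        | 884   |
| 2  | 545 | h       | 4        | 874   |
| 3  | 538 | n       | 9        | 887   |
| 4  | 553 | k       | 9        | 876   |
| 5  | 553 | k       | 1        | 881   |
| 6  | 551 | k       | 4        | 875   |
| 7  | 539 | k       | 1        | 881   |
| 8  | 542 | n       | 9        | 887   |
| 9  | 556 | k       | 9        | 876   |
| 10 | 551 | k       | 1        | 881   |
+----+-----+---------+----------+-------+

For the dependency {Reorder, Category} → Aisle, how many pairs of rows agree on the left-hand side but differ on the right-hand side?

(Reorder=n, Category=9): all 2 rows agree on Aisle — 0 pairs.
(Reorder=k, Category=9): all 2 rows agree on Aisle — 0 pairs.
(Reorder=k, Category=1): all 3 rows agree on Aisle — 0 pairs.

0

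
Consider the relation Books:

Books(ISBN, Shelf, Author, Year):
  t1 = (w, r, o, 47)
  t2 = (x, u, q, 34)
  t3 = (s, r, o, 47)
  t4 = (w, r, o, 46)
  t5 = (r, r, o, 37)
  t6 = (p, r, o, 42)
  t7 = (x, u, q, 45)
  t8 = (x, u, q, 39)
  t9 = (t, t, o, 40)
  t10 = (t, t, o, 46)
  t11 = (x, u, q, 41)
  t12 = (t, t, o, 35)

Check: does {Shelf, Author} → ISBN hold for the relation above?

No

(Shelf=r, Author=o): rows 1, 3, 4, 5, 6 → ISBN takes values {w, s, r, p} — violation
(Shelf=u, Author=q): rows 2, 7, 8, 11 → ISBN = x, x, x, x ✓
(Shelf=t, Author=o): rows 9, 10, 12 → ISBN = t, t, t ✓
Two rows agree on {Shelf, Author} but differ on ISBN, so {Shelf, Author} → ISBN does not hold.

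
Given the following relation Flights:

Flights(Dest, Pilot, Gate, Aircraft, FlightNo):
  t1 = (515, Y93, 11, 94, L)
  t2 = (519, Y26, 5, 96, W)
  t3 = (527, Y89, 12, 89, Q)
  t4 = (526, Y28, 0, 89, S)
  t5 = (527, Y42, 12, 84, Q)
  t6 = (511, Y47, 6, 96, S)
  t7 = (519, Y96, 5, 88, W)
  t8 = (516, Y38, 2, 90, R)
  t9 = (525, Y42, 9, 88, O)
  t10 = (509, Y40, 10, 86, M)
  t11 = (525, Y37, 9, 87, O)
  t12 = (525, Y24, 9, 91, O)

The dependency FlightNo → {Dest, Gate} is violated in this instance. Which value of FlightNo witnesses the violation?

FlightNo=L: row 1 → {Dest,Gate} = (515, 11) ✓
FlightNo=W: rows 2, 7 → {Dest,Gate} = (519, 5), (519, 5) ✓
FlightNo=Q: rows 3, 5 → {Dest,Gate} = (527, 12), (527, 12) ✓
FlightNo=S: rows 4, 6 → {Dest,Gate} takes values {(526, 0), (511, 6)} — violation
FlightNo=R: row 8 → {Dest,Gate} = (516, 2) ✓
FlightNo=O: rows 9, 11, 12 → {Dest,Gate} = (525, 9), (525, 9), (525, 9) ✓
FlightNo=M: row 10 → {Dest,Gate} = (509, 10) ✓
The only FlightNo value with inconsistent RHS is FlightNo=S.

S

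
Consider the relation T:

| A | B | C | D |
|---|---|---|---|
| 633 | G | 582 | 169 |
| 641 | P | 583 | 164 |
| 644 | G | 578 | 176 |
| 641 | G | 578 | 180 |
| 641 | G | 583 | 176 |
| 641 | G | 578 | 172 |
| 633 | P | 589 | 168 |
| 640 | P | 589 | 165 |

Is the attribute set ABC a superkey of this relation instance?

No

Two distinct rows share (A=641, B=G, C=578), so ABC does not determine every attribute — not a superkey.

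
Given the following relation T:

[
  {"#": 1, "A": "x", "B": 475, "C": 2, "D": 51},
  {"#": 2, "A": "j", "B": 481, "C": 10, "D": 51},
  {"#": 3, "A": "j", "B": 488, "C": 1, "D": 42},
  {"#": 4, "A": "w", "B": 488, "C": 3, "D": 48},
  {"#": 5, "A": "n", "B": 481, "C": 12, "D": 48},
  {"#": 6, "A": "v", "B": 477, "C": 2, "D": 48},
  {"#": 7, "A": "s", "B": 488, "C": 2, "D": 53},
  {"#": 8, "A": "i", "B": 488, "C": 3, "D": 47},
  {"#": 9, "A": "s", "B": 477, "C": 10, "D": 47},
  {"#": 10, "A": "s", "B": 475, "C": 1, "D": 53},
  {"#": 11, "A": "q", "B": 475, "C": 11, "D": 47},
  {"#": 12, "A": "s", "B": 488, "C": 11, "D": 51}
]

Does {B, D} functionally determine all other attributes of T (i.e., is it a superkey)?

Yes

All 12 rows have distinct {B, D} values, so {B, D} → (all attributes) holds and {B, D} is a superkey.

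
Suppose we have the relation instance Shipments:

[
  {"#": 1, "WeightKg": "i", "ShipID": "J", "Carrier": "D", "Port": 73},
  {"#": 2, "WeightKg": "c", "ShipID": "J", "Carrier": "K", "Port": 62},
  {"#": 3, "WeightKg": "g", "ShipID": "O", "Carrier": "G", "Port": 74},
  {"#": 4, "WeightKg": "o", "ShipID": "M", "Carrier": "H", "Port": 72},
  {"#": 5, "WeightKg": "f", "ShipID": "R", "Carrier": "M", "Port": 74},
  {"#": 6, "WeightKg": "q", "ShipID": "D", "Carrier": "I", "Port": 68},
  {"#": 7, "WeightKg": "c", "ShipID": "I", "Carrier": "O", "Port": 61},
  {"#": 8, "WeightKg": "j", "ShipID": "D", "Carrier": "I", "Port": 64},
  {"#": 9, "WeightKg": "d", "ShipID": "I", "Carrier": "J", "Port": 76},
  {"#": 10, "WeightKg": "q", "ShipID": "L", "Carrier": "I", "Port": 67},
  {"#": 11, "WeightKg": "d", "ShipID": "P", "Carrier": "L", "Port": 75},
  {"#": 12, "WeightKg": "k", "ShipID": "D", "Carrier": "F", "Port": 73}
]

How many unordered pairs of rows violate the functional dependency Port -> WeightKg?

2

Port=73: violating pairs (1,12) — 1 pair.
Port=74: violating pairs (3,5) — 1 pair.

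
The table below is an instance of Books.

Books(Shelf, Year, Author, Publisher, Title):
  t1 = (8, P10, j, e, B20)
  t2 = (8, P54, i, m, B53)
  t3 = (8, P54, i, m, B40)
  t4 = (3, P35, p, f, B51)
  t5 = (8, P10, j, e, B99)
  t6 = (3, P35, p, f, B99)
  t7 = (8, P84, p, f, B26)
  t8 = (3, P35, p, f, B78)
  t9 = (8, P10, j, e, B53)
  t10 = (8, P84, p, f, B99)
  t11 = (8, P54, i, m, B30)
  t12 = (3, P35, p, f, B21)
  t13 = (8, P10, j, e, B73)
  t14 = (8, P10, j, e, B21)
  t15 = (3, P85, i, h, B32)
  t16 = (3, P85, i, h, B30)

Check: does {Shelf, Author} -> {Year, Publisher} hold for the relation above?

(Shelf=8, Author=j): rows 1, 5, 9, 13, 14 → {Year,Publisher} = (P10, e), (P10, e), (P10, e), (P10, e), (P10, e) ✓
(Shelf=8, Author=i): rows 2, 3, 11 → {Year,Publisher} = (P54, m), (P54, m), (P54, m) ✓
(Shelf=3, Author=p): rows 4, 6, 8, 12 → {Year,Publisher} = (P35, f), (P35, f), (P35, f), (P35, f) ✓
(Shelf=8, Author=p): rows 7, 10 → {Year,Publisher} = (P84, f), (P84, f) ✓
(Shelf=3, Author=i): rows 15, 16 → {Year,Publisher} = (P85, h), (P85, h) ✓
Every {Shelf, Author} value is associated with a single {Year, Publisher} value, so {Shelf, Author} -> {Year, Publisher} holds.

Yes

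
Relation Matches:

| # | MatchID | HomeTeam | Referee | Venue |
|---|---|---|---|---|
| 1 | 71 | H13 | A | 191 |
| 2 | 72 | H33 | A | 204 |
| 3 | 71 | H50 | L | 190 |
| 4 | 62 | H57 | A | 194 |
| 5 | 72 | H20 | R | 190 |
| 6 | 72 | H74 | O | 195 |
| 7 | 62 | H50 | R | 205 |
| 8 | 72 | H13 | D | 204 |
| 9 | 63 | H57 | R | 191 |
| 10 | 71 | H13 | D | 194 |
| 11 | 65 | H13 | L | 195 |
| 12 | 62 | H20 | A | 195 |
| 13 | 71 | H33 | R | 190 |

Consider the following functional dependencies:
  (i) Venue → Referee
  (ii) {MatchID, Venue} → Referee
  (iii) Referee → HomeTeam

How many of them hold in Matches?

(i) Venue → Referee: Venue=191: rows 1, 9 → Referee takes values {A, R} — violation; Venue=204: rows 2, 8 → Referee takes values {A, D} — violation; Venue=190: rows 3, 5, 13 → Referee takes values {L, R} — violation; Venue=194: rows 4, 10 → Referee takes values {A, D} — violation; Venue=195: rows 6, 11, 12 → Referee takes values {O, L, A} — violation — fails.
(ii) {MatchID, Venue} → Referee: (MatchID=72, Venue=204): rows 2, 8 → Referee takes values {A, D} — violation; (MatchID=71, Venue=190): rows 3, 13 → Referee takes values {L, R} — violation — fails.
(iii) Referee → HomeTeam: Referee=A: rows 1, 2, 4, 12 → HomeTeam takes values {H13, H33, H57, H20} — violation; Referee=L: rows 3, 11 → HomeTeam takes values {H50, H13} — violation; Referee=R: rows 5, 7, 9, 13 → HomeTeam takes values {H20, H50, H57, H33} — violation — fails.
None of the 3 dependencies hold.

0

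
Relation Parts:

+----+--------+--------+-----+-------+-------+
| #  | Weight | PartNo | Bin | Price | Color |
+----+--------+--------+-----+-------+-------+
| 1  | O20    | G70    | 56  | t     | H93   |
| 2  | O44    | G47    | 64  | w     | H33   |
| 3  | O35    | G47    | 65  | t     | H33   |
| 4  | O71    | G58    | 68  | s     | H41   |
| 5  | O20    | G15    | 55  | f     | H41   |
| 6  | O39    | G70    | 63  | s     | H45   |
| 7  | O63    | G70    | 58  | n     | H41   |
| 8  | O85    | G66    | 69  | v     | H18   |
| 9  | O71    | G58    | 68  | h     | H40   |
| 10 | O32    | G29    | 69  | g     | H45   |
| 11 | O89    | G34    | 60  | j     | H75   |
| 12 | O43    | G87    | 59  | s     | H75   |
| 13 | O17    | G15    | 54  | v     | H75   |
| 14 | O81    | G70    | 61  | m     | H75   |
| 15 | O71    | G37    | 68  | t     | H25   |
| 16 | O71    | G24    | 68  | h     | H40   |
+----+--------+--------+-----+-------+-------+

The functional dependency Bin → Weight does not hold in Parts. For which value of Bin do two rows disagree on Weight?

Bin=56: row 1 → Weight = O20 ✓
Bin=64: row 2 → Weight = O44 ✓
Bin=65: row 3 → Weight = O35 ✓
Bin=68: rows 4, 9, 15, 16 → Weight = O71, O71, O71, O71 ✓
Bin=55: row 5 → Weight = O20 ✓
Bin=63: row 6 → Weight = O39 ✓
Bin=58: row 7 → Weight = O63 ✓
Bin=69: rows 8, 10 → Weight takes values {O85, O32} — violation
Bin=60: row 11 → Weight = O89 ✓
Bin=59: row 12 → Weight = O43 ✓
Bin=54: row 13 → Weight = O17 ✓
Bin=61: row 14 → Weight = O81 ✓
The only Bin value with inconsistent Weight is Bin=69.

69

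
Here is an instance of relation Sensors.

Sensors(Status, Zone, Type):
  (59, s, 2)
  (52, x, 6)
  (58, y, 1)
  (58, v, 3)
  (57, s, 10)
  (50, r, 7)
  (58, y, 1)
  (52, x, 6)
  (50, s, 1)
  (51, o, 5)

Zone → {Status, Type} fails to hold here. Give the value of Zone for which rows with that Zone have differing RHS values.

Zone=s: 3 rows → {Status,Type} takes values {(59, 2), (57, 10), (50, 1)} — violation
Zone=x: 2 rows → {Status,Type} = (52, 6), (52, 6) ✓
Zone=y: 2 rows → {Status,Type} = (58, 1), (58, 1) ✓
Zone=v: 1 row → {Status,Type} = (58, 3) ✓
Zone=r: 1 row → {Status,Type} = (50, 7) ✓
Zone=o: 1 row → {Status,Type} = (51, 5) ✓
The only Zone value with inconsistent RHS is Zone=s.

s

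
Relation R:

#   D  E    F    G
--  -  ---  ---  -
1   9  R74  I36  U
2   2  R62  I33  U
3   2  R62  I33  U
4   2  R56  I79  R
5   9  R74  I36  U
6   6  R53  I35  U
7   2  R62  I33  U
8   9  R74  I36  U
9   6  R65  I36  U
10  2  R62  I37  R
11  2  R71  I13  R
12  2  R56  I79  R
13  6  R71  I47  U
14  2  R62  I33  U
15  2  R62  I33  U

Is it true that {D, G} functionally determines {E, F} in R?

No

(D=9, G=U): rows 1, 5, 8 → {E,F} = (R74, I36), (R74, I36), (R74, I36) ✓
(D=2, G=U): rows 2, 3, 7, 14, 15 → {E,F} = (R62, I33), (R62, I33), (R62, I33), (R62, I33), (R62, I33) ✓
(D=2, G=R): rows 4, 10, 11, 12 → {E,F} takes values {(R56, I79), (R62, I37), (R71, I13)} — violation
(D=6, G=U): rows 6, 9, 13 → {E,F} takes values {(R53, I35), (R65, I36), (R71, I47)} — violation
Two rows agree on {D, G} but differ on {E, F}, so {D, G} -> {E, F} does not hold.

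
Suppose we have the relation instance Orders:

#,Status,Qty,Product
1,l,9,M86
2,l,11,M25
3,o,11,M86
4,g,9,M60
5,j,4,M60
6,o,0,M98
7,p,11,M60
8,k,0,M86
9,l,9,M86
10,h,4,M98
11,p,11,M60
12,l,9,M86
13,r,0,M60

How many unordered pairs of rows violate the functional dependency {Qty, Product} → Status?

0

(Qty=9, Product=M86): all 3 rows agree on Status — 0 pairs.
(Qty=11, Product=M60): all 2 rows agree on Status — 0 pairs.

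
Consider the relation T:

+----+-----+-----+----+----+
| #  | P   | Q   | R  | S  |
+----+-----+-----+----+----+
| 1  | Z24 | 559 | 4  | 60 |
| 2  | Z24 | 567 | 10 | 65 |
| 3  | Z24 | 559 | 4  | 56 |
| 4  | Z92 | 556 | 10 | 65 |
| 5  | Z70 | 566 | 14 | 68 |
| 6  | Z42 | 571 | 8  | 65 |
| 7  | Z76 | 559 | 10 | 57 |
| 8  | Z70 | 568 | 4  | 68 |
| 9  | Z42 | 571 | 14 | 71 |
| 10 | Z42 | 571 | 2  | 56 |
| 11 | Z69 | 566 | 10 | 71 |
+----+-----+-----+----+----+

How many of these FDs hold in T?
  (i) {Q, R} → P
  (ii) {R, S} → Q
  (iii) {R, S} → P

1

(i) {Q, R} → P: every LHS value maps to a single RHS value — holds.
(ii) {R, S} → Q: (R=10, S=65): rows 2, 4 → Q takes values {567, 556} — violation — fails.
(iii) {R, S} → P: (R=10, S=65): rows 2, 4 → P takes values {Z24, Z92} — violation — fails.
1 of the 3 dependencies holds.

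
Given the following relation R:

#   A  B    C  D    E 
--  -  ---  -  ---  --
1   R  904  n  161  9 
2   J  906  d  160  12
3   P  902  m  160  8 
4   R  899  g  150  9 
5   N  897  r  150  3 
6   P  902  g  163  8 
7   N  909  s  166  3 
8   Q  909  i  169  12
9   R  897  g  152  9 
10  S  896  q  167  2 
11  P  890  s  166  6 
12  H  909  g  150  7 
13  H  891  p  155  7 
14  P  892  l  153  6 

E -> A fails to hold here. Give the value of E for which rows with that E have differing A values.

E=9: rows 1, 4, 9 → A = R, R, R ✓
E=12: rows 2, 8 → A takes values {J, Q} — violation
E=8: rows 3, 6 → A = P, P ✓
E=3: rows 5, 7 → A = N, N ✓
E=2: row 10 → A = S ✓
E=6: rows 11, 14 → A = P, P ✓
E=7: rows 12, 13 → A = H, H ✓
The only E value with inconsistent A is E=12.

12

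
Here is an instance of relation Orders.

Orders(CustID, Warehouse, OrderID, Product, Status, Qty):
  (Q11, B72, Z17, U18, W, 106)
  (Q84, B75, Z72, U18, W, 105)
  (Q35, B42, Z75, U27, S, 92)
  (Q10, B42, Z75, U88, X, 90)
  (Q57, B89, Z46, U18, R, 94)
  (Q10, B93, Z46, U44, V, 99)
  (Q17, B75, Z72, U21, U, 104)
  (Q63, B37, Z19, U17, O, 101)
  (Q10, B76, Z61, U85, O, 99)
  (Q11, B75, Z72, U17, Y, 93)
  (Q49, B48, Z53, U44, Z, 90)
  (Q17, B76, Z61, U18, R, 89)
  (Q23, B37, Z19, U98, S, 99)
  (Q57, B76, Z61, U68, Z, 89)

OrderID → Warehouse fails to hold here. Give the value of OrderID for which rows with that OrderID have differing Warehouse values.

OrderID=Z17: 1 row → Warehouse = B72 ✓
OrderID=Z72: 3 rows → Warehouse = B75, B75, B75 ✓
OrderID=Z75: 2 rows → Warehouse = B42, B42 ✓
OrderID=Z46: 2 rows → Warehouse takes values {B89, B93} — violation
OrderID=Z19: 2 rows → Warehouse = B37, B37 ✓
OrderID=Z61: 3 rows → Warehouse = B76, B76, B76 ✓
OrderID=Z53: 1 row → Warehouse = B48 ✓
The only OrderID value with inconsistent Warehouse is OrderID=Z46.

Z46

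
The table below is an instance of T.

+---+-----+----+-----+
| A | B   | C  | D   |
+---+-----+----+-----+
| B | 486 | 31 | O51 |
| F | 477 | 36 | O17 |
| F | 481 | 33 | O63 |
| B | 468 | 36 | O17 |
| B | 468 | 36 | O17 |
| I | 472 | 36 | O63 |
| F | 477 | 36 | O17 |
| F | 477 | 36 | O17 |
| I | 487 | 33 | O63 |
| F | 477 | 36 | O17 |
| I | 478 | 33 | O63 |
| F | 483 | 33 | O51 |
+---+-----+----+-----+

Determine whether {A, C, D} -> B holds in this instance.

(A=B, C=31, D=O51): 1 row → B = 486 ✓
(A=F, C=36, D=O17): 4 rows → B = 477, 477, 477, 477 ✓
(A=F, C=33, D=O63): 1 row → B = 481 ✓
(A=B, C=36, D=O17): 2 rows → B = 468, 468 ✓
(A=I, C=36, D=O63): 1 row → B = 472 ✓
(A=I, C=33, D=O63): 2 rows → B takes values {487, 478} — violation
(A=F, C=33, D=O51): 1 row → B = 483 ✓
Two rows agree on {A, C, D} but differ on B, so {A, C, D} -> B does not hold.

No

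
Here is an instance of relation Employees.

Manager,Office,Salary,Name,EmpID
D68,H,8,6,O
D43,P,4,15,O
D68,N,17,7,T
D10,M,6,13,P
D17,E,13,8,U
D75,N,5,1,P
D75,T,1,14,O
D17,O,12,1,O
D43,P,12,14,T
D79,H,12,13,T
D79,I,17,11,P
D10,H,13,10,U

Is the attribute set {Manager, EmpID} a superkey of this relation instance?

Yes

All 12 rows have distinct {Manager, EmpID} values, so {Manager, EmpID} → (all attributes) holds and {Manager, EmpID} is a superkey.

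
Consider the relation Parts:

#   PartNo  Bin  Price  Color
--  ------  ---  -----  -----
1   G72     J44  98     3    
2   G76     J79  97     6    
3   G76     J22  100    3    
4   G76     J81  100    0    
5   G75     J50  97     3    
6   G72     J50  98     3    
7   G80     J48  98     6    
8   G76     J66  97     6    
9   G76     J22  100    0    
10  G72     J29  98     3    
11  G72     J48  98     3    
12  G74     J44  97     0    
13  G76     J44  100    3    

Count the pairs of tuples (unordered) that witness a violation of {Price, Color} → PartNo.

0

(Price=98, Color=3): all 4 rows agree on PartNo — 0 pairs.
(Price=97, Color=6): all 2 rows agree on PartNo — 0 pairs.
(Price=100, Color=3): all 2 rows agree on PartNo — 0 pairs.
(Price=100, Color=0): all 2 rows agree on PartNo — 0 pairs.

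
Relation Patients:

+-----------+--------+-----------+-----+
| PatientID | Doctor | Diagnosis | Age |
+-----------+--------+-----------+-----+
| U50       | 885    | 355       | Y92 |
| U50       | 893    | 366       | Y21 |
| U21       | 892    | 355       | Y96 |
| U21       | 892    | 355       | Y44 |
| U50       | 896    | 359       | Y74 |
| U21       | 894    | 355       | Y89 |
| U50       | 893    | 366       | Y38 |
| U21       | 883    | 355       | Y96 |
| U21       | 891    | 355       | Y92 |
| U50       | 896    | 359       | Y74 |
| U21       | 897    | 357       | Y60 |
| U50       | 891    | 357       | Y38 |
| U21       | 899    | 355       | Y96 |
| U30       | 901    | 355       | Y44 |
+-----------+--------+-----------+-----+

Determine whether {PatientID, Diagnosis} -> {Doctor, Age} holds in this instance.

(PatientID=U50, Diagnosis=355): 1 row → {Doctor,Age} = (885, Y92) ✓
(PatientID=U50, Diagnosis=366): 2 rows → {Doctor,Age} takes values {(893, Y21), (893, Y38)} — violation
(PatientID=U21, Diagnosis=355): 6 rows → {Doctor,Age} takes values {(892, Y96), (892, Y44), (894, Y89), (883, Y96), (891, Y92), (899, Y96)} — violation
(PatientID=U50, Diagnosis=359): 2 rows → {Doctor,Age} = (896, Y74), (896, Y74) ✓
(PatientID=U21, Diagnosis=357): 1 row → {Doctor,Age} = (897, Y60) ✓
(PatientID=U50, Diagnosis=357): 1 row → {Doctor,Age} = (891, Y38) ✓
(PatientID=U30, Diagnosis=355): 1 row → {Doctor,Age} = (901, Y44) ✓
Two rows agree on {PatientID, Diagnosis} but differ on {Doctor, Age}, so {PatientID, Diagnosis} -> {Doctor, Age} does not hold.

No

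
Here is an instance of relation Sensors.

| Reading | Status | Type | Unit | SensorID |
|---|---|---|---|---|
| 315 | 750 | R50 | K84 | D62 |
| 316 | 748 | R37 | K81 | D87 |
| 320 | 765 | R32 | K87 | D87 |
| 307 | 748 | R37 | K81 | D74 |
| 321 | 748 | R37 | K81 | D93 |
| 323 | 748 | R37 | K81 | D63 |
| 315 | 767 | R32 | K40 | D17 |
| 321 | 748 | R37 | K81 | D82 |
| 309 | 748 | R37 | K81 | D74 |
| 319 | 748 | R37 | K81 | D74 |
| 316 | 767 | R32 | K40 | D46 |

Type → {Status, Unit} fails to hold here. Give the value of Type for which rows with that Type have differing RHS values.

Type=R50: 1 row → {Status,Unit} = (750, K84) ✓
Type=R37: 7 rows → {Status,Unit} = (748, K81), (748, K81), (748, K81), (748, K81), (748, K81), (748, K81), (748, K81) ✓
Type=R32: 3 rows → {Status,Unit} takes values {(765, K87), (767, K40)} — violation
The only Type value with inconsistent RHS is Type=R32.

R32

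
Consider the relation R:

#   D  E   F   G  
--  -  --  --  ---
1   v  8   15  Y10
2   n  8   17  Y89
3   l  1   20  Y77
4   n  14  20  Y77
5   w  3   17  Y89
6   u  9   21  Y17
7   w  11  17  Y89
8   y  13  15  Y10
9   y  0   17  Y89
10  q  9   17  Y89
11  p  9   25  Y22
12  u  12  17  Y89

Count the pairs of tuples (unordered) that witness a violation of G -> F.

G=Y10: all 2 rows agree on F — 0 pairs.
G=Y89: all 6 rows agree on F — 0 pairs.
G=Y77: all 2 rows agree on F — 0 pairs.

0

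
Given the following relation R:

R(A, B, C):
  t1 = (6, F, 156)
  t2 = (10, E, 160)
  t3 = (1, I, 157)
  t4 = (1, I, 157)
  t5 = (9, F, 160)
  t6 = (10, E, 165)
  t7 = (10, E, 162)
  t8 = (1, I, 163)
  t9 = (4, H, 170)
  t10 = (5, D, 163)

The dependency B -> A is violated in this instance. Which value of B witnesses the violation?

F

B=F: rows 1, 5 → A takes values {6, 9} — violation
B=E: rows 2, 6, 7 → A = 10, 10, 10 ✓
B=I: rows 3, 4, 8 → A = 1, 1, 1 ✓
B=H: row 9 → A = 4 ✓
B=D: row 10 → A = 5 ✓
The only B value with inconsistent A is B=F.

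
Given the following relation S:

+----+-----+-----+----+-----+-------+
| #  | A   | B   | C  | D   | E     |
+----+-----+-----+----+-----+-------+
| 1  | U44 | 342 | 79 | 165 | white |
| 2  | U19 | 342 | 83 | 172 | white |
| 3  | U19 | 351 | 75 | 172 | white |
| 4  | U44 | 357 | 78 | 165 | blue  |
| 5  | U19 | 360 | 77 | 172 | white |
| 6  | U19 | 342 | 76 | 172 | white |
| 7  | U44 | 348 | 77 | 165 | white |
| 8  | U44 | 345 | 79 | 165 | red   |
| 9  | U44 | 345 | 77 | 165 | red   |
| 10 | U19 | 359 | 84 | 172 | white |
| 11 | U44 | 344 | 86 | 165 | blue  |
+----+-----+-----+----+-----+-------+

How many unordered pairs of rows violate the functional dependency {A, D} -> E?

12

(A=U44, D=165): violating pairs (1,4), (1,8), (1,9), (1,11), (4,7), (4,8), (4,9), (7,8), (7,9), (7,11), (8,11), (9,11) — 12 pairs.
(A=U19, D=172): all 5 rows agree on E — 0 pairs.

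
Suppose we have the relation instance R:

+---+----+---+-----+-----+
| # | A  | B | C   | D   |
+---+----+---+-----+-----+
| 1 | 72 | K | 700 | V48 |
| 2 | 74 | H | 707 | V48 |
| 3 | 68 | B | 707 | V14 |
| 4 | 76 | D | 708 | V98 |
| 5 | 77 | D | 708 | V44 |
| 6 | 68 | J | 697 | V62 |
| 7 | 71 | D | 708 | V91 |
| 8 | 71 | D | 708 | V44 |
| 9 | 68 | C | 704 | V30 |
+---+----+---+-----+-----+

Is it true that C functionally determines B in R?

C=700: row 1 → B = K ✓
C=707: rows 2, 3 → B takes values {H, B} — violation
C=708: rows 4, 5, 7, 8 → B = D, D, D, D ✓
C=697: row 6 → B = J ✓
C=704: row 9 → B = C ✓
Two rows agree on C but differ on B, so C → B does not hold.

No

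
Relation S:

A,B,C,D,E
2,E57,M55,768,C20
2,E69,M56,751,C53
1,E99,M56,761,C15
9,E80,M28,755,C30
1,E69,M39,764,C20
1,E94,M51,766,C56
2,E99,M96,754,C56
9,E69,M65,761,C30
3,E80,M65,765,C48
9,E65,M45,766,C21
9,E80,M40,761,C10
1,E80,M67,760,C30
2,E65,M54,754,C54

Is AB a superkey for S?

Two distinct rows share (A=9, B=E80), so AB does not determine every attribute — not a superkey.

No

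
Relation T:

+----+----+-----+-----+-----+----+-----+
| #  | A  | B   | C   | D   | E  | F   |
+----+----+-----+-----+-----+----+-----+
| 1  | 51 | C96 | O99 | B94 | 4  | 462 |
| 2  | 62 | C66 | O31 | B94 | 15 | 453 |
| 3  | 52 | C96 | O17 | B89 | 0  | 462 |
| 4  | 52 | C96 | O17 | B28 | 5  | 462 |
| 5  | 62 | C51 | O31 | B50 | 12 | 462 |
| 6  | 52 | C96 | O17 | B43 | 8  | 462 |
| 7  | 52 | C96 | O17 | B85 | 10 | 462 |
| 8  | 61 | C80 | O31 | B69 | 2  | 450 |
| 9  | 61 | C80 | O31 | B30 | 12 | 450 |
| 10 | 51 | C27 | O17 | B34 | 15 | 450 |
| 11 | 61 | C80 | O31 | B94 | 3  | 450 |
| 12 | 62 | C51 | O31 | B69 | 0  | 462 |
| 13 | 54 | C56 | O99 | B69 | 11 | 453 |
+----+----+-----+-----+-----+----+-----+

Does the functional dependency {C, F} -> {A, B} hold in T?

(C=O99, F=462): row 1 → {A,B} = (51, C96) ✓
(C=O31, F=453): row 2 → {A,B} = (62, C66) ✓
(C=O17, F=462): rows 3, 4, 6, 7 → {A,B} = (52, C96), (52, C96), (52, C96), (52, C96) ✓
(C=O31, F=462): rows 5, 12 → {A,B} = (62, C51), (62, C51) ✓
(C=O31, F=450): rows 8, 9, 11 → {A,B} = (61, C80), (61, C80), (61, C80) ✓
(C=O17, F=450): row 10 → {A,B} = (51, C27) ✓
(C=O99, F=453): row 13 → {A,B} = (54, C56) ✓
Every {C, F} value is associated with a single {A, B} value, so {C, F} -> {A, B} holds.

Yes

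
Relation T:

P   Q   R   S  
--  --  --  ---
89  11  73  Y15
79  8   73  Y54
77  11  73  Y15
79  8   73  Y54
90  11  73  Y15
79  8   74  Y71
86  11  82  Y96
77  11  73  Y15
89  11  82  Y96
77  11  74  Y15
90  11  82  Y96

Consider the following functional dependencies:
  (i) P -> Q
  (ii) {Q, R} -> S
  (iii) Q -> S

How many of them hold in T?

2

(i) P -> Q: every LHS value maps to a single RHS value — holds.
(ii) {Q, R} -> S: every LHS value maps to a single RHS value — holds.
(iii) Q -> S: Q=11: 8 rows → S takes values {Y15, Y96} — violation; Q=8: 3 rows → S takes values {Y54, Y71} — violation — fails.
2 of the 3 dependencies hold.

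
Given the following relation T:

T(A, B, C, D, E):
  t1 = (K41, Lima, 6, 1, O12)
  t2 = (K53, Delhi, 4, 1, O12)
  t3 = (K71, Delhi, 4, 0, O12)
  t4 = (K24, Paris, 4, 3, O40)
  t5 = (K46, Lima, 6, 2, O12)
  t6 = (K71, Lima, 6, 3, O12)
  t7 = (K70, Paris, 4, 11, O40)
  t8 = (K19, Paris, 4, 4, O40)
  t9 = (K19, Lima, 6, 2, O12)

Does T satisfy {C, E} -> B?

(C=6, E=O12): rows 1, 5, 6, 9 → B = Lima, Lima, Lima, Lima ✓
(C=4, E=O12): rows 2, 3 → B = Delhi, Delhi ✓
(C=4, E=O40): rows 4, 7, 8 → B = Paris, Paris, Paris ✓
Every {C, E} value is associated with a single B value, so {C, E} -> B holds.

Yes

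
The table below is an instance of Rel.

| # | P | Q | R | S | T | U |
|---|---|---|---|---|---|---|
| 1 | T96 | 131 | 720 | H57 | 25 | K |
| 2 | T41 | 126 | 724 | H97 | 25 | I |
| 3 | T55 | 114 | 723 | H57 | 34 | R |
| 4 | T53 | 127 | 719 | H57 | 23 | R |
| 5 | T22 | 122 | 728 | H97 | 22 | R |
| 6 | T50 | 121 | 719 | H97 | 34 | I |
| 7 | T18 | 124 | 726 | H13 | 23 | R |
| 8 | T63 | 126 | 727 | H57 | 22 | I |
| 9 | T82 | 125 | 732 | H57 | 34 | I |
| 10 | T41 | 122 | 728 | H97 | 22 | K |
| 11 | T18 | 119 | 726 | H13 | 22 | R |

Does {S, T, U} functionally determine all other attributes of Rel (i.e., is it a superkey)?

All 11 rows have distinct {S, T, U} values, so {S, T, U} → (all attributes) holds and {S, T, U} is a superkey.

Yes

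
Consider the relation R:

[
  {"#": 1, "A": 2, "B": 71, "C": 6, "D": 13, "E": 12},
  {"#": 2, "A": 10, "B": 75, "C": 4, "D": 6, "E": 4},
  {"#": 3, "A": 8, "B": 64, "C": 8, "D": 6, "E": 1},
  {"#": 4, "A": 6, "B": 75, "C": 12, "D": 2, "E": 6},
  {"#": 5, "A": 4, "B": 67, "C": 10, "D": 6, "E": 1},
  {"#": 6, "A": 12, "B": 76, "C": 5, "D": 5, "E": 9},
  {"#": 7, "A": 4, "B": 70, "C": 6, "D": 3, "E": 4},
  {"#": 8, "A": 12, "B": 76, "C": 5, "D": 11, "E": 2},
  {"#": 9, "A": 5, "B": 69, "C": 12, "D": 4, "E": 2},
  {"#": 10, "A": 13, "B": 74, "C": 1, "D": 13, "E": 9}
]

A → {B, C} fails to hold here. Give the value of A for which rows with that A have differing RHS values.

A=2: row 1 → {B,C} = (71, 6) ✓
A=10: row 2 → {B,C} = (75, 4) ✓
A=8: row 3 → {B,C} = (64, 8) ✓
A=6: row 4 → {B,C} = (75, 12) ✓
A=4: rows 5, 7 → {B,C} takes values {(67, 10), (70, 6)} — violation
A=12: rows 6, 8 → {B,C} = (76, 5), (76, 5) ✓
A=5: row 9 → {B,C} = (69, 12) ✓
A=13: row 10 → {B,C} = (74, 1) ✓
The only A value with inconsistent RHS is A=4.

4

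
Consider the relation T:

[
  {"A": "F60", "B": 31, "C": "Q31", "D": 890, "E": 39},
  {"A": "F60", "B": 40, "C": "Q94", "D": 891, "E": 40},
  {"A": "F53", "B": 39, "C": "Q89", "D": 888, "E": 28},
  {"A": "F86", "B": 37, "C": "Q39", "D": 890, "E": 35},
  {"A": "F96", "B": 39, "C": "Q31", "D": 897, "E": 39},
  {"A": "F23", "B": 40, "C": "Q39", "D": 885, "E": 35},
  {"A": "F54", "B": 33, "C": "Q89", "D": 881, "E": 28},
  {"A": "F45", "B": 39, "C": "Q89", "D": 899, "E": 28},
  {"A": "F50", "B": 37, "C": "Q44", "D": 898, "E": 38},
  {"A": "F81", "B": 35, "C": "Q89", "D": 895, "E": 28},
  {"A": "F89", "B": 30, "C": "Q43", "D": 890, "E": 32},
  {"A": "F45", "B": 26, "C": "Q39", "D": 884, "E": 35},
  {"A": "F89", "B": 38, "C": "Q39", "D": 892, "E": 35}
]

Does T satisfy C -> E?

Yes

C=Q31: 2 rows → E = 39, 39 ✓
C=Q94: 1 row → E = 40 ✓
C=Q89: 4 rows → E = 28, 28, 28, 28 ✓
C=Q39: 4 rows → E = 35, 35, 35, 35 ✓
C=Q44: 1 row → E = 38 ✓
C=Q43: 1 row → E = 32 ✓
Every C value is associated with a single E value, so C -> E holds.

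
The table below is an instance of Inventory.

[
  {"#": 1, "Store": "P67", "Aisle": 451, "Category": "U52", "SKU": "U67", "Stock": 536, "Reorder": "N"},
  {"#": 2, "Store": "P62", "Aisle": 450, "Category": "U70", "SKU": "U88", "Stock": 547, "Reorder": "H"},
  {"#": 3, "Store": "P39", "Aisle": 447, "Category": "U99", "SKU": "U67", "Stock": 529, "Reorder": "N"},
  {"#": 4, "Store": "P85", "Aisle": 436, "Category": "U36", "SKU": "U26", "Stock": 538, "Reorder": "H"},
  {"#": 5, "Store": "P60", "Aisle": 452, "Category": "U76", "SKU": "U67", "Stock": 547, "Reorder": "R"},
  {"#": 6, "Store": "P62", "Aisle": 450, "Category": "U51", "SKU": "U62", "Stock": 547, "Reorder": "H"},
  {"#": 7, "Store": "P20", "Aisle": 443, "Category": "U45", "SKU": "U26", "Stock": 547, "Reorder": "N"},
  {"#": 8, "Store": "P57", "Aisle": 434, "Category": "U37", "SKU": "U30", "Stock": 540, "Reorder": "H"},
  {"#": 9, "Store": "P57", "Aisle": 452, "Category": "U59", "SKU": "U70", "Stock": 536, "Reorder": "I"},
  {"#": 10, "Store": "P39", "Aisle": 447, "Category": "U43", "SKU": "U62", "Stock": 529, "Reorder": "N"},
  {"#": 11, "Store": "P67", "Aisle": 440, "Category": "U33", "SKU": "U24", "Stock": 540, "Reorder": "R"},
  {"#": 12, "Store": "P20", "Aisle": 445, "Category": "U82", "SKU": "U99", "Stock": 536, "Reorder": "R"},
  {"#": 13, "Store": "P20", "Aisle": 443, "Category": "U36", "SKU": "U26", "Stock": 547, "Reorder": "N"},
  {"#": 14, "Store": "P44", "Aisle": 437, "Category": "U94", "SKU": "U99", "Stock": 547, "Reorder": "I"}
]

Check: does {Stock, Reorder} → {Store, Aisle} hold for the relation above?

(Stock=536, Reorder=N): row 1 → {Store,Aisle} = (P67, 451) ✓
(Stock=547, Reorder=H): rows 2, 6 → {Store,Aisle} = (P62, 450), (P62, 450) ✓
(Stock=529, Reorder=N): rows 3, 10 → {Store,Aisle} = (P39, 447), (P39, 447) ✓
(Stock=538, Reorder=H): row 4 → {Store,Aisle} = (P85, 436) ✓
(Stock=547, Reorder=R): row 5 → {Store,Aisle} = (P60, 452) ✓
(Stock=547, Reorder=N): rows 7, 13 → {Store,Aisle} = (P20, 443), (P20, 443) ✓
(Stock=540, Reorder=H): row 8 → {Store,Aisle} = (P57, 434) ✓
(Stock=536, Reorder=I): row 9 → {Store,Aisle} = (P57, 452) ✓
(Stock=540, Reorder=R): row 11 → {Store,Aisle} = (P67, 440) ✓
(Stock=536, Reorder=R): row 12 → {Store,Aisle} = (P20, 445) ✓
(Stock=547, Reorder=I): row 14 → {Store,Aisle} = (P44, 437) ✓
Every {Stock, Reorder} value is associated with a single {Store, Aisle} value, so {Stock, Reorder} → {Store, Aisle} holds.

Yes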